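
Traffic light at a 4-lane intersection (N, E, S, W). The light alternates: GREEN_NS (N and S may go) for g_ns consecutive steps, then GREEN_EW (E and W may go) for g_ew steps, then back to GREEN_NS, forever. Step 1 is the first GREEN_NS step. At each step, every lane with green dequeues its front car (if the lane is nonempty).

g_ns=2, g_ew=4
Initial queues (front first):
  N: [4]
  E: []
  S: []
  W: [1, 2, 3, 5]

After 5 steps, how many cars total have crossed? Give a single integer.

Step 1 [NS]: N:car4-GO,E:wait,S:empty,W:wait | queues: N=0 E=0 S=0 W=4
Step 2 [NS]: N:empty,E:wait,S:empty,W:wait | queues: N=0 E=0 S=0 W=4
Step 3 [EW]: N:wait,E:empty,S:wait,W:car1-GO | queues: N=0 E=0 S=0 W=3
Step 4 [EW]: N:wait,E:empty,S:wait,W:car2-GO | queues: N=0 E=0 S=0 W=2
Step 5 [EW]: N:wait,E:empty,S:wait,W:car3-GO | queues: N=0 E=0 S=0 W=1
Cars crossed by step 5: 4

Answer: 4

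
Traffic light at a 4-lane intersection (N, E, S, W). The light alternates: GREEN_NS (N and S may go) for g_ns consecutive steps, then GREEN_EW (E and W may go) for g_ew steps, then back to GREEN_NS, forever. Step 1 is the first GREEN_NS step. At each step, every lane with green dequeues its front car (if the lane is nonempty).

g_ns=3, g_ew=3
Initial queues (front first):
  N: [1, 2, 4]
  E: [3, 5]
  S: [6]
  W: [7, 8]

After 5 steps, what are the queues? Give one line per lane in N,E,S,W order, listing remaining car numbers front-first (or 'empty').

Step 1 [NS]: N:car1-GO,E:wait,S:car6-GO,W:wait | queues: N=2 E=2 S=0 W=2
Step 2 [NS]: N:car2-GO,E:wait,S:empty,W:wait | queues: N=1 E=2 S=0 W=2
Step 3 [NS]: N:car4-GO,E:wait,S:empty,W:wait | queues: N=0 E=2 S=0 W=2
Step 4 [EW]: N:wait,E:car3-GO,S:wait,W:car7-GO | queues: N=0 E=1 S=0 W=1
Step 5 [EW]: N:wait,E:car5-GO,S:wait,W:car8-GO | queues: N=0 E=0 S=0 W=0

N: empty
E: empty
S: empty
W: empty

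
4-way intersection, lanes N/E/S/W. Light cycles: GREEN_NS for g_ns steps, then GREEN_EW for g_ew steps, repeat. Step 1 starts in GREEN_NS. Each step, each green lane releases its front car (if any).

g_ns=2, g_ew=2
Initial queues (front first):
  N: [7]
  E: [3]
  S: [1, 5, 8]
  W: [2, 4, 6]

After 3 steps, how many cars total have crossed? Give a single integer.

Answer: 5

Derivation:
Step 1 [NS]: N:car7-GO,E:wait,S:car1-GO,W:wait | queues: N=0 E=1 S=2 W=3
Step 2 [NS]: N:empty,E:wait,S:car5-GO,W:wait | queues: N=0 E=1 S=1 W=3
Step 3 [EW]: N:wait,E:car3-GO,S:wait,W:car2-GO | queues: N=0 E=0 S=1 W=2
Cars crossed by step 3: 5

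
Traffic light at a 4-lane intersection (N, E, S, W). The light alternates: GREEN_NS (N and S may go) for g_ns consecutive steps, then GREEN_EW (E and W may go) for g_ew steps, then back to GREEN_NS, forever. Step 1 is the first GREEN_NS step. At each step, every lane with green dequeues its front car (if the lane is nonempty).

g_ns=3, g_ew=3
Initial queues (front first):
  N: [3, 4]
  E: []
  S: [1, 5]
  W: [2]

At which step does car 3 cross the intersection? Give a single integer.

Step 1 [NS]: N:car3-GO,E:wait,S:car1-GO,W:wait | queues: N=1 E=0 S=1 W=1
Step 2 [NS]: N:car4-GO,E:wait,S:car5-GO,W:wait | queues: N=0 E=0 S=0 W=1
Step 3 [NS]: N:empty,E:wait,S:empty,W:wait | queues: N=0 E=0 S=0 W=1
Step 4 [EW]: N:wait,E:empty,S:wait,W:car2-GO | queues: N=0 E=0 S=0 W=0
Car 3 crosses at step 1

1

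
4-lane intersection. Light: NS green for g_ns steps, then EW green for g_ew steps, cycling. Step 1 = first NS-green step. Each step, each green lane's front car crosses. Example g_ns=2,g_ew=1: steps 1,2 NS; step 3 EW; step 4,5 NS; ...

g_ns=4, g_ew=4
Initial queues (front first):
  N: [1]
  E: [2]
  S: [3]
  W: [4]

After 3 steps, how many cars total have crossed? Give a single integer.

Step 1 [NS]: N:car1-GO,E:wait,S:car3-GO,W:wait | queues: N=0 E=1 S=0 W=1
Step 2 [NS]: N:empty,E:wait,S:empty,W:wait | queues: N=0 E=1 S=0 W=1
Step 3 [NS]: N:empty,E:wait,S:empty,W:wait | queues: N=0 E=1 S=0 W=1
Cars crossed by step 3: 2

Answer: 2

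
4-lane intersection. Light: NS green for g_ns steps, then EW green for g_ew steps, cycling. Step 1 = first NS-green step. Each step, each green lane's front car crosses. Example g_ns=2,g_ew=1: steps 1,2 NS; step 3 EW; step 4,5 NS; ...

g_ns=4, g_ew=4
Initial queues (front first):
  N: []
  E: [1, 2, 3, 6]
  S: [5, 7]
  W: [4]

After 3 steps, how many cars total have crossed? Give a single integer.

Answer: 2

Derivation:
Step 1 [NS]: N:empty,E:wait,S:car5-GO,W:wait | queues: N=0 E=4 S=1 W=1
Step 2 [NS]: N:empty,E:wait,S:car7-GO,W:wait | queues: N=0 E=4 S=0 W=1
Step 3 [NS]: N:empty,E:wait,S:empty,W:wait | queues: N=0 E=4 S=0 W=1
Cars crossed by step 3: 2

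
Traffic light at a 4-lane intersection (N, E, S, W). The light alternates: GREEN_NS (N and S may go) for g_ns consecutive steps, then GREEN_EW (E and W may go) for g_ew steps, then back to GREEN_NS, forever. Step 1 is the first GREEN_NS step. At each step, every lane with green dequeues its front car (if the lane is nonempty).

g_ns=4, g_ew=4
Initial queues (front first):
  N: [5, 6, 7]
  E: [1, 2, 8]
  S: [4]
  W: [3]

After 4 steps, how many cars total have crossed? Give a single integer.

Step 1 [NS]: N:car5-GO,E:wait,S:car4-GO,W:wait | queues: N=2 E=3 S=0 W=1
Step 2 [NS]: N:car6-GO,E:wait,S:empty,W:wait | queues: N=1 E=3 S=0 W=1
Step 3 [NS]: N:car7-GO,E:wait,S:empty,W:wait | queues: N=0 E=3 S=0 W=1
Step 4 [NS]: N:empty,E:wait,S:empty,W:wait | queues: N=0 E=3 S=0 W=1
Cars crossed by step 4: 4

Answer: 4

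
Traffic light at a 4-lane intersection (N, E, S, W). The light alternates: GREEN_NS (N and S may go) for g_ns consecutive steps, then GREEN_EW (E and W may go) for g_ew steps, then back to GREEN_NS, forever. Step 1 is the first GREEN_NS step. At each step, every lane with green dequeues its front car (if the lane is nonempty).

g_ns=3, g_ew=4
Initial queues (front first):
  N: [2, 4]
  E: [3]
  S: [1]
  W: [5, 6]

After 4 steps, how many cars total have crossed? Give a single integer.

Step 1 [NS]: N:car2-GO,E:wait,S:car1-GO,W:wait | queues: N=1 E=1 S=0 W=2
Step 2 [NS]: N:car4-GO,E:wait,S:empty,W:wait | queues: N=0 E=1 S=0 W=2
Step 3 [NS]: N:empty,E:wait,S:empty,W:wait | queues: N=0 E=1 S=0 W=2
Step 4 [EW]: N:wait,E:car3-GO,S:wait,W:car5-GO | queues: N=0 E=0 S=0 W=1
Cars crossed by step 4: 5

Answer: 5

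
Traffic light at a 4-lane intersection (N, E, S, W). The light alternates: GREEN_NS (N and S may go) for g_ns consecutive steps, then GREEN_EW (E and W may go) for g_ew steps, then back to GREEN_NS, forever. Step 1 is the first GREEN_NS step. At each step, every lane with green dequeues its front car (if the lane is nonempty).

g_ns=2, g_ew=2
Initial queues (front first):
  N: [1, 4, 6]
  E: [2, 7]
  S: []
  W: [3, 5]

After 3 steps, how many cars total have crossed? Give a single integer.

Answer: 4

Derivation:
Step 1 [NS]: N:car1-GO,E:wait,S:empty,W:wait | queues: N=2 E=2 S=0 W=2
Step 2 [NS]: N:car4-GO,E:wait,S:empty,W:wait | queues: N=1 E=2 S=0 W=2
Step 3 [EW]: N:wait,E:car2-GO,S:wait,W:car3-GO | queues: N=1 E=1 S=0 W=1
Cars crossed by step 3: 4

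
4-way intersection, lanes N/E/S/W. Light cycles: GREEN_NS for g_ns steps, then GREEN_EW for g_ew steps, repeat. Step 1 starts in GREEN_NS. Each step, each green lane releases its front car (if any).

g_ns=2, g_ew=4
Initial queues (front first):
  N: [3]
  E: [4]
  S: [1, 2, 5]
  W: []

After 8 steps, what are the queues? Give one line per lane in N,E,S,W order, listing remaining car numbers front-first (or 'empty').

Step 1 [NS]: N:car3-GO,E:wait,S:car1-GO,W:wait | queues: N=0 E=1 S=2 W=0
Step 2 [NS]: N:empty,E:wait,S:car2-GO,W:wait | queues: N=0 E=1 S=1 W=0
Step 3 [EW]: N:wait,E:car4-GO,S:wait,W:empty | queues: N=0 E=0 S=1 W=0
Step 4 [EW]: N:wait,E:empty,S:wait,W:empty | queues: N=0 E=0 S=1 W=0
Step 5 [EW]: N:wait,E:empty,S:wait,W:empty | queues: N=0 E=0 S=1 W=0
Step 6 [EW]: N:wait,E:empty,S:wait,W:empty | queues: N=0 E=0 S=1 W=0
Step 7 [NS]: N:empty,E:wait,S:car5-GO,W:wait | queues: N=0 E=0 S=0 W=0

N: empty
E: empty
S: empty
W: empty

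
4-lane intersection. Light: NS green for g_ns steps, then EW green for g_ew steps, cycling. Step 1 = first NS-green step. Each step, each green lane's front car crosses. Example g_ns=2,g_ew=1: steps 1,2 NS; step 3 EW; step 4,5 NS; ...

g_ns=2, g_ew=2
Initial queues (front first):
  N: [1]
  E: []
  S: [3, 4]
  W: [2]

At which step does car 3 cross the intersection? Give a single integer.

Step 1 [NS]: N:car1-GO,E:wait,S:car3-GO,W:wait | queues: N=0 E=0 S=1 W=1
Step 2 [NS]: N:empty,E:wait,S:car4-GO,W:wait | queues: N=0 E=0 S=0 W=1
Step 3 [EW]: N:wait,E:empty,S:wait,W:car2-GO | queues: N=0 E=0 S=0 W=0
Car 3 crosses at step 1

1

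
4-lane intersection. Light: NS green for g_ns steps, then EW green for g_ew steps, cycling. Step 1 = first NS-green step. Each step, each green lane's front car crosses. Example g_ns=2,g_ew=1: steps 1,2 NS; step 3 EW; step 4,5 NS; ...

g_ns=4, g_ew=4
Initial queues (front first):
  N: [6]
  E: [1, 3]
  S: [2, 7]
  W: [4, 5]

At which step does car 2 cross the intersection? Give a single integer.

Step 1 [NS]: N:car6-GO,E:wait,S:car2-GO,W:wait | queues: N=0 E=2 S=1 W=2
Step 2 [NS]: N:empty,E:wait,S:car7-GO,W:wait | queues: N=0 E=2 S=0 W=2
Step 3 [NS]: N:empty,E:wait,S:empty,W:wait | queues: N=0 E=2 S=0 W=2
Step 4 [NS]: N:empty,E:wait,S:empty,W:wait | queues: N=0 E=2 S=0 W=2
Step 5 [EW]: N:wait,E:car1-GO,S:wait,W:car4-GO | queues: N=0 E=1 S=0 W=1
Step 6 [EW]: N:wait,E:car3-GO,S:wait,W:car5-GO | queues: N=0 E=0 S=0 W=0
Car 2 crosses at step 1

1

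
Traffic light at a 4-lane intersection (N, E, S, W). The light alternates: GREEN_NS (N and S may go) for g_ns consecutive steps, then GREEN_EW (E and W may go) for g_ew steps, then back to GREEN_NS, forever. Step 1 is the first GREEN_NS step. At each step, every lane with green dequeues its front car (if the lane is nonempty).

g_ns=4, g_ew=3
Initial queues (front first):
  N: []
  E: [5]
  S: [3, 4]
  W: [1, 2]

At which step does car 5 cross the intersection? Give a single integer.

Step 1 [NS]: N:empty,E:wait,S:car3-GO,W:wait | queues: N=0 E=1 S=1 W=2
Step 2 [NS]: N:empty,E:wait,S:car4-GO,W:wait | queues: N=0 E=1 S=0 W=2
Step 3 [NS]: N:empty,E:wait,S:empty,W:wait | queues: N=0 E=1 S=0 W=2
Step 4 [NS]: N:empty,E:wait,S:empty,W:wait | queues: N=0 E=1 S=0 W=2
Step 5 [EW]: N:wait,E:car5-GO,S:wait,W:car1-GO | queues: N=0 E=0 S=0 W=1
Step 6 [EW]: N:wait,E:empty,S:wait,W:car2-GO | queues: N=0 E=0 S=0 W=0
Car 5 crosses at step 5

5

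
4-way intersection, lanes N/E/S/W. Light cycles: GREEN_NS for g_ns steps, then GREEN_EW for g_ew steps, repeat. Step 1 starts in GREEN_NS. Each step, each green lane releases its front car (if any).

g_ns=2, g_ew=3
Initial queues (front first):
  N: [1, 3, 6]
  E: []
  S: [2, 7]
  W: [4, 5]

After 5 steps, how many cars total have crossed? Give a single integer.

Step 1 [NS]: N:car1-GO,E:wait,S:car2-GO,W:wait | queues: N=2 E=0 S=1 W=2
Step 2 [NS]: N:car3-GO,E:wait,S:car7-GO,W:wait | queues: N=1 E=0 S=0 W=2
Step 3 [EW]: N:wait,E:empty,S:wait,W:car4-GO | queues: N=1 E=0 S=0 W=1
Step 4 [EW]: N:wait,E:empty,S:wait,W:car5-GO | queues: N=1 E=0 S=0 W=0
Step 5 [EW]: N:wait,E:empty,S:wait,W:empty | queues: N=1 E=0 S=0 W=0
Cars crossed by step 5: 6

Answer: 6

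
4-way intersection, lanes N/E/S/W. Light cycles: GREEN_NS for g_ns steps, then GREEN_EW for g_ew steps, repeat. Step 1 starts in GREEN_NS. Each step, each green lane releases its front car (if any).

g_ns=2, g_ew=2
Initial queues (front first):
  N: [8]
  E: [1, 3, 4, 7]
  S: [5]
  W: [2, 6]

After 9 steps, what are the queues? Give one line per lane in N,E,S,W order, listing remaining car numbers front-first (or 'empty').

Step 1 [NS]: N:car8-GO,E:wait,S:car5-GO,W:wait | queues: N=0 E=4 S=0 W=2
Step 2 [NS]: N:empty,E:wait,S:empty,W:wait | queues: N=0 E=4 S=0 W=2
Step 3 [EW]: N:wait,E:car1-GO,S:wait,W:car2-GO | queues: N=0 E=3 S=0 W=1
Step 4 [EW]: N:wait,E:car3-GO,S:wait,W:car6-GO | queues: N=0 E=2 S=0 W=0
Step 5 [NS]: N:empty,E:wait,S:empty,W:wait | queues: N=0 E=2 S=0 W=0
Step 6 [NS]: N:empty,E:wait,S:empty,W:wait | queues: N=0 E=2 S=0 W=0
Step 7 [EW]: N:wait,E:car4-GO,S:wait,W:empty | queues: N=0 E=1 S=0 W=0
Step 8 [EW]: N:wait,E:car7-GO,S:wait,W:empty | queues: N=0 E=0 S=0 W=0

N: empty
E: empty
S: empty
W: empty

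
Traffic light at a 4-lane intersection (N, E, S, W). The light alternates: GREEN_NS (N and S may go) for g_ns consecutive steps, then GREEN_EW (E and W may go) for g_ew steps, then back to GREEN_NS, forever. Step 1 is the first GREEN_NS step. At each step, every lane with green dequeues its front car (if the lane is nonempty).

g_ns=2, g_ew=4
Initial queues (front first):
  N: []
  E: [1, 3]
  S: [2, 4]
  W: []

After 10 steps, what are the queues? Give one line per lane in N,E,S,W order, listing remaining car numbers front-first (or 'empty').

Step 1 [NS]: N:empty,E:wait,S:car2-GO,W:wait | queues: N=0 E=2 S=1 W=0
Step 2 [NS]: N:empty,E:wait,S:car4-GO,W:wait | queues: N=0 E=2 S=0 W=0
Step 3 [EW]: N:wait,E:car1-GO,S:wait,W:empty | queues: N=0 E=1 S=0 W=0
Step 4 [EW]: N:wait,E:car3-GO,S:wait,W:empty | queues: N=0 E=0 S=0 W=0

N: empty
E: empty
S: empty
W: empty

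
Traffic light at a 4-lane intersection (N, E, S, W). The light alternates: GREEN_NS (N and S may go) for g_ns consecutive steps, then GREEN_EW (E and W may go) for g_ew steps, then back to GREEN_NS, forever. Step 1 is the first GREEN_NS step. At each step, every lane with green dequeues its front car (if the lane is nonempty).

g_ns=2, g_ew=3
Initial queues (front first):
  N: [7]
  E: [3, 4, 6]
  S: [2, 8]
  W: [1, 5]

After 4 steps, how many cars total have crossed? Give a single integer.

Answer: 7

Derivation:
Step 1 [NS]: N:car7-GO,E:wait,S:car2-GO,W:wait | queues: N=0 E=3 S=1 W=2
Step 2 [NS]: N:empty,E:wait,S:car8-GO,W:wait | queues: N=0 E=3 S=0 W=2
Step 3 [EW]: N:wait,E:car3-GO,S:wait,W:car1-GO | queues: N=0 E=2 S=0 W=1
Step 4 [EW]: N:wait,E:car4-GO,S:wait,W:car5-GO | queues: N=0 E=1 S=0 W=0
Cars crossed by step 4: 7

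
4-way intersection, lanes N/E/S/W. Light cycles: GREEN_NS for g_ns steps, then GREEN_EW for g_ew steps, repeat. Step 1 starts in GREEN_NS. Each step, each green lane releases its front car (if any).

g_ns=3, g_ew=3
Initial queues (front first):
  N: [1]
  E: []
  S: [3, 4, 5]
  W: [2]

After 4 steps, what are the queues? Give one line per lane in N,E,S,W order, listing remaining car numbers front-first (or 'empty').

Step 1 [NS]: N:car1-GO,E:wait,S:car3-GO,W:wait | queues: N=0 E=0 S=2 W=1
Step 2 [NS]: N:empty,E:wait,S:car4-GO,W:wait | queues: N=0 E=0 S=1 W=1
Step 3 [NS]: N:empty,E:wait,S:car5-GO,W:wait | queues: N=0 E=0 S=0 W=1
Step 4 [EW]: N:wait,E:empty,S:wait,W:car2-GO | queues: N=0 E=0 S=0 W=0

N: empty
E: empty
S: empty
W: empty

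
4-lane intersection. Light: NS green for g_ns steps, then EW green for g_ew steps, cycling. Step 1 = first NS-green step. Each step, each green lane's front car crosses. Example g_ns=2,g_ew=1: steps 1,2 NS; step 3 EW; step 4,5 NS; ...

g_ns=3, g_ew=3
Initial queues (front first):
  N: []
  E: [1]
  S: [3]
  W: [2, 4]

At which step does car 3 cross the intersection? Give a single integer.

Step 1 [NS]: N:empty,E:wait,S:car3-GO,W:wait | queues: N=0 E=1 S=0 W=2
Step 2 [NS]: N:empty,E:wait,S:empty,W:wait | queues: N=0 E=1 S=0 W=2
Step 3 [NS]: N:empty,E:wait,S:empty,W:wait | queues: N=0 E=1 S=0 W=2
Step 4 [EW]: N:wait,E:car1-GO,S:wait,W:car2-GO | queues: N=0 E=0 S=0 W=1
Step 5 [EW]: N:wait,E:empty,S:wait,W:car4-GO | queues: N=0 E=0 S=0 W=0
Car 3 crosses at step 1

1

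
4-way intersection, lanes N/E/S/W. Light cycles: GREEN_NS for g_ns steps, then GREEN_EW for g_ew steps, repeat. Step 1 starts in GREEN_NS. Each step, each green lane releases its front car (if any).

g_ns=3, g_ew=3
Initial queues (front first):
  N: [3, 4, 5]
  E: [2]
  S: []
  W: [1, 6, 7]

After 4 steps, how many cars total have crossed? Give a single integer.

Answer: 5

Derivation:
Step 1 [NS]: N:car3-GO,E:wait,S:empty,W:wait | queues: N=2 E=1 S=0 W=3
Step 2 [NS]: N:car4-GO,E:wait,S:empty,W:wait | queues: N=1 E=1 S=0 W=3
Step 3 [NS]: N:car5-GO,E:wait,S:empty,W:wait | queues: N=0 E=1 S=0 W=3
Step 4 [EW]: N:wait,E:car2-GO,S:wait,W:car1-GO | queues: N=0 E=0 S=0 W=2
Cars crossed by step 4: 5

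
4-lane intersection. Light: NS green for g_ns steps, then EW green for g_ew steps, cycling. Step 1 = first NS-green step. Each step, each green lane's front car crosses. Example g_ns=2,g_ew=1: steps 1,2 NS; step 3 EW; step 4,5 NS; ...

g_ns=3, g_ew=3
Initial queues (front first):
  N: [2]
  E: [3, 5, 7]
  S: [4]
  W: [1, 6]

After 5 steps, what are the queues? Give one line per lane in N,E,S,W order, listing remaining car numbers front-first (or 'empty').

Step 1 [NS]: N:car2-GO,E:wait,S:car4-GO,W:wait | queues: N=0 E=3 S=0 W=2
Step 2 [NS]: N:empty,E:wait,S:empty,W:wait | queues: N=0 E=3 S=0 W=2
Step 3 [NS]: N:empty,E:wait,S:empty,W:wait | queues: N=0 E=3 S=0 W=2
Step 4 [EW]: N:wait,E:car3-GO,S:wait,W:car1-GO | queues: N=0 E=2 S=0 W=1
Step 5 [EW]: N:wait,E:car5-GO,S:wait,W:car6-GO | queues: N=0 E=1 S=0 W=0

N: empty
E: 7
S: empty
W: empty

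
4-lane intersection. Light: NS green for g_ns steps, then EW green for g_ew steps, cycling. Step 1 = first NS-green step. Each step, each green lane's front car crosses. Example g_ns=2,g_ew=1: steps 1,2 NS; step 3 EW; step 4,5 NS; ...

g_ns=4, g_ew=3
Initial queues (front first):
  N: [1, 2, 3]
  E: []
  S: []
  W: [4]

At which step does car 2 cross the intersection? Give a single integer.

Step 1 [NS]: N:car1-GO,E:wait,S:empty,W:wait | queues: N=2 E=0 S=0 W=1
Step 2 [NS]: N:car2-GO,E:wait,S:empty,W:wait | queues: N=1 E=0 S=0 W=1
Step 3 [NS]: N:car3-GO,E:wait,S:empty,W:wait | queues: N=0 E=0 S=0 W=1
Step 4 [NS]: N:empty,E:wait,S:empty,W:wait | queues: N=0 E=0 S=0 W=1
Step 5 [EW]: N:wait,E:empty,S:wait,W:car4-GO | queues: N=0 E=0 S=0 W=0
Car 2 crosses at step 2

2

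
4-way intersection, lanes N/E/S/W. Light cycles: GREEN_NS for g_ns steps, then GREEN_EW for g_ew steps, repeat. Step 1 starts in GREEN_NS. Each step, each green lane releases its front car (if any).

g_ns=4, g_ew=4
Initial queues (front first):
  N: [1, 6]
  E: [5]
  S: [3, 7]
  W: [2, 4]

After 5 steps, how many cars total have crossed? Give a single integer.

Step 1 [NS]: N:car1-GO,E:wait,S:car3-GO,W:wait | queues: N=1 E=1 S=1 W=2
Step 2 [NS]: N:car6-GO,E:wait,S:car7-GO,W:wait | queues: N=0 E=1 S=0 W=2
Step 3 [NS]: N:empty,E:wait,S:empty,W:wait | queues: N=0 E=1 S=0 W=2
Step 4 [NS]: N:empty,E:wait,S:empty,W:wait | queues: N=0 E=1 S=0 W=2
Step 5 [EW]: N:wait,E:car5-GO,S:wait,W:car2-GO | queues: N=0 E=0 S=0 W=1
Cars crossed by step 5: 6

Answer: 6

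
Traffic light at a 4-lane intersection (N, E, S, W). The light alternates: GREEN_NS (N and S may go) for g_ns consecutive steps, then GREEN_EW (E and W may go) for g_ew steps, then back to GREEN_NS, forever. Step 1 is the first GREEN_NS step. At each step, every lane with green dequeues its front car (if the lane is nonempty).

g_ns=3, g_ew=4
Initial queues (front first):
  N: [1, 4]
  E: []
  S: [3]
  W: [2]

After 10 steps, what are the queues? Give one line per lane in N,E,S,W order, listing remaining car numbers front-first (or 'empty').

Step 1 [NS]: N:car1-GO,E:wait,S:car3-GO,W:wait | queues: N=1 E=0 S=0 W=1
Step 2 [NS]: N:car4-GO,E:wait,S:empty,W:wait | queues: N=0 E=0 S=0 W=1
Step 3 [NS]: N:empty,E:wait,S:empty,W:wait | queues: N=0 E=0 S=0 W=1
Step 4 [EW]: N:wait,E:empty,S:wait,W:car2-GO | queues: N=0 E=0 S=0 W=0

N: empty
E: empty
S: empty
W: empty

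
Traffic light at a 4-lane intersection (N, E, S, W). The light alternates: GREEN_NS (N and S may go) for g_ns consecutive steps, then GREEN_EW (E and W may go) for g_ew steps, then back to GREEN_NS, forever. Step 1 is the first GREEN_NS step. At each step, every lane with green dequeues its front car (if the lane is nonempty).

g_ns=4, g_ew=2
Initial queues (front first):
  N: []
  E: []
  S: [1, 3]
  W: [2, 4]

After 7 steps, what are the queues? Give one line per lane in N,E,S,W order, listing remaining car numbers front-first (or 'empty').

Step 1 [NS]: N:empty,E:wait,S:car1-GO,W:wait | queues: N=0 E=0 S=1 W=2
Step 2 [NS]: N:empty,E:wait,S:car3-GO,W:wait | queues: N=0 E=0 S=0 W=2
Step 3 [NS]: N:empty,E:wait,S:empty,W:wait | queues: N=0 E=0 S=0 W=2
Step 4 [NS]: N:empty,E:wait,S:empty,W:wait | queues: N=0 E=0 S=0 W=2
Step 5 [EW]: N:wait,E:empty,S:wait,W:car2-GO | queues: N=0 E=0 S=0 W=1
Step 6 [EW]: N:wait,E:empty,S:wait,W:car4-GO | queues: N=0 E=0 S=0 W=0

N: empty
E: empty
S: empty
W: empty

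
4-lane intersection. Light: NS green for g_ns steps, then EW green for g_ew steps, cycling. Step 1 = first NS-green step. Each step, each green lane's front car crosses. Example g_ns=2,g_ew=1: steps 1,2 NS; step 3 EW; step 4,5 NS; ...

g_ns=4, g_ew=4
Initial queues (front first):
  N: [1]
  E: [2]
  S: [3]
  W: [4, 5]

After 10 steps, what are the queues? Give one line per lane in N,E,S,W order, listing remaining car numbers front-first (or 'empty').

Step 1 [NS]: N:car1-GO,E:wait,S:car3-GO,W:wait | queues: N=0 E=1 S=0 W=2
Step 2 [NS]: N:empty,E:wait,S:empty,W:wait | queues: N=0 E=1 S=0 W=2
Step 3 [NS]: N:empty,E:wait,S:empty,W:wait | queues: N=0 E=1 S=0 W=2
Step 4 [NS]: N:empty,E:wait,S:empty,W:wait | queues: N=0 E=1 S=0 W=2
Step 5 [EW]: N:wait,E:car2-GO,S:wait,W:car4-GO | queues: N=0 E=0 S=0 W=1
Step 6 [EW]: N:wait,E:empty,S:wait,W:car5-GO | queues: N=0 E=0 S=0 W=0

N: empty
E: empty
S: empty
W: empty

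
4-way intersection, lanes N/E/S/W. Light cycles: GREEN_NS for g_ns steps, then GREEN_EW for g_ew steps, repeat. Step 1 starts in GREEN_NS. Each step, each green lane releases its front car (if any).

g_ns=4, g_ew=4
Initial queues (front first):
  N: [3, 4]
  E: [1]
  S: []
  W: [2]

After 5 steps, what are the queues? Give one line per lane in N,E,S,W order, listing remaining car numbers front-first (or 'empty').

Step 1 [NS]: N:car3-GO,E:wait,S:empty,W:wait | queues: N=1 E=1 S=0 W=1
Step 2 [NS]: N:car4-GO,E:wait,S:empty,W:wait | queues: N=0 E=1 S=0 W=1
Step 3 [NS]: N:empty,E:wait,S:empty,W:wait | queues: N=0 E=1 S=0 W=1
Step 4 [NS]: N:empty,E:wait,S:empty,W:wait | queues: N=0 E=1 S=0 W=1
Step 5 [EW]: N:wait,E:car1-GO,S:wait,W:car2-GO | queues: N=0 E=0 S=0 W=0

N: empty
E: empty
S: empty
W: empty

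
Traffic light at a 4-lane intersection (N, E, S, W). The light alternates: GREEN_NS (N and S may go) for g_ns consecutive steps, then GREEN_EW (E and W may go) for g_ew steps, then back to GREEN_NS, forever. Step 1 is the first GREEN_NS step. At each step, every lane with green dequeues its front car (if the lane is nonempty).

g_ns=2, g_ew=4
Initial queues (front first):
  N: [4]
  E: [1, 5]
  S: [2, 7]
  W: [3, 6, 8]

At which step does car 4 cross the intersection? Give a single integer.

Step 1 [NS]: N:car4-GO,E:wait,S:car2-GO,W:wait | queues: N=0 E=2 S=1 W=3
Step 2 [NS]: N:empty,E:wait,S:car7-GO,W:wait | queues: N=0 E=2 S=0 W=3
Step 3 [EW]: N:wait,E:car1-GO,S:wait,W:car3-GO | queues: N=0 E=1 S=0 W=2
Step 4 [EW]: N:wait,E:car5-GO,S:wait,W:car6-GO | queues: N=0 E=0 S=0 W=1
Step 5 [EW]: N:wait,E:empty,S:wait,W:car8-GO | queues: N=0 E=0 S=0 W=0
Car 4 crosses at step 1

1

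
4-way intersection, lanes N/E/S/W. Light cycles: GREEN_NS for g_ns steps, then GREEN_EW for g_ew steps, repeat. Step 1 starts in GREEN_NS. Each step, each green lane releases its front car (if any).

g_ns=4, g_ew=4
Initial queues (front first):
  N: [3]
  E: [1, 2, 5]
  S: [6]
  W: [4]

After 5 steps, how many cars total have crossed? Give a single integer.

Step 1 [NS]: N:car3-GO,E:wait,S:car6-GO,W:wait | queues: N=0 E=3 S=0 W=1
Step 2 [NS]: N:empty,E:wait,S:empty,W:wait | queues: N=0 E=3 S=0 W=1
Step 3 [NS]: N:empty,E:wait,S:empty,W:wait | queues: N=0 E=3 S=0 W=1
Step 4 [NS]: N:empty,E:wait,S:empty,W:wait | queues: N=0 E=3 S=0 W=1
Step 5 [EW]: N:wait,E:car1-GO,S:wait,W:car4-GO | queues: N=0 E=2 S=0 W=0
Cars crossed by step 5: 4

Answer: 4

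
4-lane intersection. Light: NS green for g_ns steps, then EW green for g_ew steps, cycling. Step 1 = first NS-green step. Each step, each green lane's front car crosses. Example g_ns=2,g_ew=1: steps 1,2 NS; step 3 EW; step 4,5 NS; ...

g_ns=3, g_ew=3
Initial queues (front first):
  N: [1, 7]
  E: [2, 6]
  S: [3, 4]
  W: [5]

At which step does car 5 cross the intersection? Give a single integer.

Step 1 [NS]: N:car1-GO,E:wait,S:car3-GO,W:wait | queues: N=1 E=2 S=1 W=1
Step 2 [NS]: N:car7-GO,E:wait,S:car4-GO,W:wait | queues: N=0 E=2 S=0 W=1
Step 3 [NS]: N:empty,E:wait,S:empty,W:wait | queues: N=0 E=2 S=0 W=1
Step 4 [EW]: N:wait,E:car2-GO,S:wait,W:car5-GO | queues: N=0 E=1 S=0 W=0
Step 5 [EW]: N:wait,E:car6-GO,S:wait,W:empty | queues: N=0 E=0 S=0 W=0
Car 5 crosses at step 4

4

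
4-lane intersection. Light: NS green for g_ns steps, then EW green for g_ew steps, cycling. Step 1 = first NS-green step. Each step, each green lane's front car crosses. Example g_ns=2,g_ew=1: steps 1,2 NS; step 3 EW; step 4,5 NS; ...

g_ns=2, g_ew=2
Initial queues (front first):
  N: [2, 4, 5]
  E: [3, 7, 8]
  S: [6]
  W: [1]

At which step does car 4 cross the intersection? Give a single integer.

Step 1 [NS]: N:car2-GO,E:wait,S:car6-GO,W:wait | queues: N=2 E=3 S=0 W=1
Step 2 [NS]: N:car4-GO,E:wait,S:empty,W:wait | queues: N=1 E=3 S=0 W=1
Step 3 [EW]: N:wait,E:car3-GO,S:wait,W:car1-GO | queues: N=1 E=2 S=0 W=0
Step 4 [EW]: N:wait,E:car7-GO,S:wait,W:empty | queues: N=1 E=1 S=0 W=0
Step 5 [NS]: N:car5-GO,E:wait,S:empty,W:wait | queues: N=0 E=1 S=0 W=0
Step 6 [NS]: N:empty,E:wait,S:empty,W:wait | queues: N=0 E=1 S=0 W=0
Step 7 [EW]: N:wait,E:car8-GO,S:wait,W:empty | queues: N=0 E=0 S=0 W=0
Car 4 crosses at step 2

2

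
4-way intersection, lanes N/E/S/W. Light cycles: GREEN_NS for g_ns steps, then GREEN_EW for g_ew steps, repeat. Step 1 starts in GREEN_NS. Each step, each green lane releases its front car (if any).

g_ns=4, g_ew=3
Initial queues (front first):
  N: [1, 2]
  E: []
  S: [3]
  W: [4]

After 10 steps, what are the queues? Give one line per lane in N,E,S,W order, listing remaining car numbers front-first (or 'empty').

Step 1 [NS]: N:car1-GO,E:wait,S:car3-GO,W:wait | queues: N=1 E=0 S=0 W=1
Step 2 [NS]: N:car2-GO,E:wait,S:empty,W:wait | queues: N=0 E=0 S=0 W=1
Step 3 [NS]: N:empty,E:wait,S:empty,W:wait | queues: N=0 E=0 S=0 W=1
Step 4 [NS]: N:empty,E:wait,S:empty,W:wait | queues: N=0 E=0 S=0 W=1
Step 5 [EW]: N:wait,E:empty,S:wait,W:car4-GO | queues: N=0 E=0 S=0 W=0

N: empty
E: empty
S: empty
W: empty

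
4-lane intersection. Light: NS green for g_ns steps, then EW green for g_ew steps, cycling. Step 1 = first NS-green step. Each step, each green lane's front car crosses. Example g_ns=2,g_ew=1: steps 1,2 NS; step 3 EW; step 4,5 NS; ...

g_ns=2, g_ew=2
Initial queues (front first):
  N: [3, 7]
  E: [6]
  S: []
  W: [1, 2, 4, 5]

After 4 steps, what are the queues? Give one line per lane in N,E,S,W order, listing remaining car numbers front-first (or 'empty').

Step 1 [NS]: N:car3-GO,E:wait,S:empty,W:wait | queues: N=1 E=1 S=0 W=4
Step 2 [NS]: N:car7-GO,E:wait,S:empty,W:wait | queues: N=0 E=1 S=0 W=4
Step 3 [EW]: N:wait,E:car6-GO,S:wait,W:car1-GO | queues: N=0 E=0 S=0 W=3
Step 4 [EW]: N:wait,E:empty,S:wait,W:car2-GO | queues: N=0 E=0 S=0 W=2

N: empty
E: empty
S: empty
W: 4 5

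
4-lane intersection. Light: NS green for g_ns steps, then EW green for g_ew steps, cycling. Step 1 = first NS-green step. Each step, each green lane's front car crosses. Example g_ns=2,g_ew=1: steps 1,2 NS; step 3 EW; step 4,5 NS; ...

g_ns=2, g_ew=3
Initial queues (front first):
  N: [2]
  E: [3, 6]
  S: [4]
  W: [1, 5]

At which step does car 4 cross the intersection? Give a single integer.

Step 1 [NS]: N:car2-GO,E:wait,S:car4-GO,W:wait | queues: N=0 E=2 S=0 W=2
Step 2 [NS]: N:empty,E:wait,S:empty,W:wait | queues: N=0 E=2 S=0 W=2
Step 3 [EW]: N:wait,E:car3-GO,S:wait,W:car1-GO | queues: N=0 E=1 S=0 W=1
Step 4 [EW]: N:wait,E:car6-GO,S:wait,W:car5-GO | queues: N=0 E=0 S=0 W=0
Car 4 crosses at step 1

1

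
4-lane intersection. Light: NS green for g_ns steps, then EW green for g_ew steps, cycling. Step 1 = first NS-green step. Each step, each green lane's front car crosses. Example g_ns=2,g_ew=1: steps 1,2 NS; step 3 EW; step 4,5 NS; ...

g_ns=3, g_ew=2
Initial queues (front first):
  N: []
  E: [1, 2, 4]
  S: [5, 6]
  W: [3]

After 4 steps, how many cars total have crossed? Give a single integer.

Step 1 [NS]: N:empty,E:wait,S:car5-GO,W:wait | queues: N=0 E=3 S=1 W=1
Step 2 [NS]: N:empty,E:wait,S:car6-GO,W:wait | queues: N=0 E=3 S=0 W=1
Step 3 [NS]: N:empty,E:wait,S:empty,W:wait | queues: N=0 E=3 S=0 W=1
Step 4 [EW]: N:wait,E:car1-GO,S:wait,W:car3-GO | queues: N=0 E=2 S=0 W=0
Cars crossed by step 4: 4

Answer: 4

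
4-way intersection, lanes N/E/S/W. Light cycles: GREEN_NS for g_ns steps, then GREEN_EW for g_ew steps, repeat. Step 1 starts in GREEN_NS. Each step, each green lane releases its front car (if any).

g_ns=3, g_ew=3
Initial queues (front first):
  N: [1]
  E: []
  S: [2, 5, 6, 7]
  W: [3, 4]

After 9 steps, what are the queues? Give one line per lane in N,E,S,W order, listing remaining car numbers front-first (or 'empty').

Step 1 [NS]: N:car1-GO,E:wait,S:car2-GO,W:wait | queues: N=0 E=0 S=3 W=2
Step 2 [NS]: N:empty,E:wait,S:car5-GO,W:wait | queues: N=0 E=0 S=2 W=2
Step 3 [NS]: N:empty,E:wait,S:car6-GO,W:wait | queues: N=0 E=0 S=1 W=2
Step 4 [EW]: N:wait,E:empty,S:wait,W:car3-GO | queues: N=0 E=0 S=1 W=1
Step 5 [EW]: N:wait,E:empty,S:wait,W:car4-GO | queues: N=0 E=0 S=1 W=0
Step 6 [EW]: N:wait,E:empty,S:wait,W:empty | queues: N=0 E=0 S=1 W=0
Step 7 [NS]: N:empty,E:wait,S:car7-GO,W:wait | queues: N=0 E=0 S=0 W=0

N: empty
E: empty
S: empty
W: empty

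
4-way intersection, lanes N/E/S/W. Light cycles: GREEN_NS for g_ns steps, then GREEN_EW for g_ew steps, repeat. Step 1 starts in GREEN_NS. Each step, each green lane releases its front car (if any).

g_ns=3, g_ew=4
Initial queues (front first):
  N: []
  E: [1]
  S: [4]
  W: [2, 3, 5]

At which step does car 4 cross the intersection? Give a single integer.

Step 1 [NS]: N:empty,E:wait,S:car4-GO,W:wait | queues: N=0 E=1 S=0 W=3
Step 2 [NS]: N:empty,E:wait,S:empty,W:wait | queues: N=0 E=1 S=0 W=3
Step 3 [NS]: N:empty,E:wait,S:empty,W:wait | queues: N=0 E=1 S=0 W=3
Step 4 [EW]: N:wait,E:car1-GO,S:wait,W:car2-GO | queues: N=0 E=0 S=0 W=2
Step 5 [EW]: N:wait,E:empty,S:wait,W:car3-GO | queues: N=0 E=0 S=0 W=1
Step 6 [EW]: N:wait,E:empty,S:wait,W:car5-GO | queues: N=0 E=0 S=0 W=0
Car 4 crosses at step 1

1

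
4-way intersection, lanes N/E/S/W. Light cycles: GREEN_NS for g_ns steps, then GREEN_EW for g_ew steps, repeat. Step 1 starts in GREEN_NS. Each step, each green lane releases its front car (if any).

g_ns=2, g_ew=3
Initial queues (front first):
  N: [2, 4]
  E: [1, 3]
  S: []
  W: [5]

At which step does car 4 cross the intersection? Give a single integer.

Step 1 [NS]: N:car2-GO,E:wait,S:empty,W:wait | queues: N=1 E=2 S=0 W=1
Step 2 [NS]: N:car4-GO,E:wait,S:empty,W:wait | queues: N=0 E=2 S=0 W=1
Step 3 [EW]: N:wait,E:car1-GO,S:wait,W:car5-GO | queues: N=0 E=1 S=0 W=0
Step 4 [EW]: N:wait,E:car3-GO,S:wait,W:empty | queues: N=0 E=0 S=0 W=0
Car 4 crosses at step 2

2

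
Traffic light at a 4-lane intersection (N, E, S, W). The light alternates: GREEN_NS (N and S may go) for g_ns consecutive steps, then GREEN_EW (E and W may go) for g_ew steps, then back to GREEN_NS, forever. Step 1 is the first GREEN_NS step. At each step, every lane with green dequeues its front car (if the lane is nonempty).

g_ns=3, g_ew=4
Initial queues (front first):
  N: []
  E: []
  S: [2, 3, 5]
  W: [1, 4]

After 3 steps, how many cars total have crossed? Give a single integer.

Answer: 3

Derivation:
Step 1 [NS]: N:empty,E:wait,S:car2-GO,W:wait | queues: N=0 E=0 S=2 W=2
Step 2 [NS]: N:empty,E:wait,S:car3-GO,W:wait | queues: N=0 E=0 S=1 W=2
Step 3 [NS]: N:empty,E:wait,S:car5-GO,W:wait | queues: N=0 E=0 S=0 W=2
Cars crossed by step 3: 3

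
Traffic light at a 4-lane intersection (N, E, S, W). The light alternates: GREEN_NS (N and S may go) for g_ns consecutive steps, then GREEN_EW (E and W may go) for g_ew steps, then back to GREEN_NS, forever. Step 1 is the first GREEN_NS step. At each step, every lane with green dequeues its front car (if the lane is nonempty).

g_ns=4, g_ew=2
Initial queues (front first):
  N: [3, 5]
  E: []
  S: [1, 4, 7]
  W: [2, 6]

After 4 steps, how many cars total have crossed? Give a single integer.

Step 1 [NS]: N:car3-GO,E:wait,S:car1-GO,W:wait | queues: N=1 E=0 S=2 W=2
Step 2 [NS]: N:car5-GO,E:wait,S:car4-GO,W:wait | queues: N=0 E=0 S=1 W=2
Step 3 [NS]: N:empty,E:wait,S:car7-GO,W:wait | queues: N=0 E=0 S=0 W=2
Step 4 [NS]: N:empty,E:wait,S:empty,W:wait | queues: N=0 E=0 S=0 W=2
Cars crossed by step 4: 5

Answer: 5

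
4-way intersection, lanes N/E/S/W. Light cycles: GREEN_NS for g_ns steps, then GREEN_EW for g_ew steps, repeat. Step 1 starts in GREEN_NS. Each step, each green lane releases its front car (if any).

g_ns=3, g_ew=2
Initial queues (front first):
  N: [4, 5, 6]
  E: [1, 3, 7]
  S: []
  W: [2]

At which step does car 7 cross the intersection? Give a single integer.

Step 1 [NS]: N:car4-GO,E:wait,S:empty,W:wait | queues: N=2 E=3 S=0 W=1
Step 2 [NS]: N:car5-GO,E:wait,S:empty,W:wait | queues: N=1 E=3 S=0 W=1
Step 3 [NS]: N:car6-GO,E:wait,S:empty,W:wait | queues: N=0 E=3 S=0 W=1
Step 4 [EW]: N:wait,E:car1-GO,S:wait,W:car2-GO | queues: N=0 E=2 S=0 W=0
Step 5 [EW]: N:wait,E:car3-GO,S:wait,W:empty | queues: N=0 E=1 S=0 W=0
Step 6 [NS]: N:empty,E:wait,S:empty,W:wait | queues: N=0 E=1 S=0 W=0
Step 7 [NS]: N:empty,E:wait,S:empty,W:wait | queues: N=0 E=1 S=0 W=0
Step 8 [NS]: N:empty,E:wait,S:empty,W:wait | queues: N=0 E=1 S=0 W=0
Step 9 [EW]: N:wait,E:car7-GO,S:wait,W:empty | queues: N=0 E=0 S=0 W=0
Car 7 crosses at step 9

9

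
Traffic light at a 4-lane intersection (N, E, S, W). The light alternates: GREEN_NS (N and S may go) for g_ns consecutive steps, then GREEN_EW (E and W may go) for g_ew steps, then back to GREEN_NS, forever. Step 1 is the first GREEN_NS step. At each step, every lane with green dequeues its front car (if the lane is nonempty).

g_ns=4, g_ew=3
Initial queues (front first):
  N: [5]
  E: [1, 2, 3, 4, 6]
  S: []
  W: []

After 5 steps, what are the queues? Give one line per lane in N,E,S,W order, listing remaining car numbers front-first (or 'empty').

Step 1 [NS]: N:car5-GO,E:wait,S:empty,W:wait | queues: N=0 E=5 S=0 W=0
Step 2 [NS]: N:empty,E:wait,S:empty,W:wait | queues: N=0 E=5 S=0 W=0
Step 3 [NS]: N:empty,E:wait,S:empty,W:wait | queues: N=0 E=5 S=0 W=0
Step 4 [NS]: N:empty,E:wait,S:empty,W:wait | queues: N=0 E=5 S=0 W=0
Step 5 [EW]: N:wait,E:car1-GO,S:wait,W:empty | queues: N=0 E=4 S=0 W=0

N: empty
E: 2 3 4 6
S: empty
W: empty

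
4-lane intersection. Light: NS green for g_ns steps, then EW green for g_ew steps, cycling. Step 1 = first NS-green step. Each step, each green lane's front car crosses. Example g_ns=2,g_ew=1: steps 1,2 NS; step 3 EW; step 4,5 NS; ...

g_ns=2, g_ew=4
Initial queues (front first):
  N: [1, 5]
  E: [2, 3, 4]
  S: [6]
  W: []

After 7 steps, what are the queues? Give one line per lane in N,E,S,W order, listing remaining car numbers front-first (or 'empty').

Step 1 [NS]: N:car1-GO,E:wait,S:car6-GO,W:wait | queues: N=1 E=3 S=0 W=0
Step 2 [NS]: N:car5-GO,E:wait,S:empty,W:wait | queues: N=0 E=3 S=0 W=0
Step 3 [EW]: N:wait,E:car2-GO,S:wait,W:empty | queues: N=0 E=2 S=0 W=0
Step 4 [EW]: N:wait,E:car3-GO,S:wait,W:empty | queues: N=0 E=1 S=0 W=0
Step 5 [EW]: N:wait,E:car4-GO,S:wait,W:empty | queues: N=0 E=0 S=0 W=0

N: empty
E: empty
S: empty
W: empty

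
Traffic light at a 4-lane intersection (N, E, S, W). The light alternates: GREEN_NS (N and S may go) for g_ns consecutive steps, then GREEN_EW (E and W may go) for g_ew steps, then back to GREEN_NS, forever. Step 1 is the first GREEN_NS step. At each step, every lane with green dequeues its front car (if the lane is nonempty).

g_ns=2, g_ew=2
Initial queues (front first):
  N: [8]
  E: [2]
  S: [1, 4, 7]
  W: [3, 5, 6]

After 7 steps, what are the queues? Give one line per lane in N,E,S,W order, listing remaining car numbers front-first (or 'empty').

Step 1 [NS]: N:car8-GO,E:wait,S:car1-GO,W:wait | queues: N=0 E=1 S=2 W=3
Step 2 [NS]: N:empty,E:wait,S:car4-GO,W:wait | queues: N=0 E=1 S=1 W=3
Step 3 [EW]: N:wait,E:car2-GO,S:wait,W:car3-GO | queues: N=0 E=0 S=1 W=2
Step 4 [EW]: N:wait,E:empty,S:wait,W:car5-GO | queues: N=0 E=0 S=1 W=1
Step 5 [NS]: N:empty,E:wait,S:car7-GO,W:wait | queues: N=0 E=0 S=0 W=1
Step 6 [NS]: N:empty,E:wait,S:empty,W:wait | queues: N=0 E=0 S=0 W=1
Step 7 [EW]: N:wait,E:empty,S:wait,W:car6-GO | queues: N=0 E=0 S=0 W=0

N: empty
E: empty
S: empty
W: empty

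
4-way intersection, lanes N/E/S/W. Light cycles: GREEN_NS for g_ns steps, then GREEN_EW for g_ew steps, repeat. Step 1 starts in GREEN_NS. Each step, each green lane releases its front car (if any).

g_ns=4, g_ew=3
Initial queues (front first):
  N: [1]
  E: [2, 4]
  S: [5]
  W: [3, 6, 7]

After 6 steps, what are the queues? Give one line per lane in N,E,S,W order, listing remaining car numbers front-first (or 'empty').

Step 1 [NS]: N:car1-GO,E:wait,S:car5-GO,W:wait | queues: N=0 E=2 S=0 W=3
Step 2 [NS]: N:empty,E:wait,S:empty,W:wait | queues: N=0 E=2 S=0 W=3
Step 3 [NS]: N:empty,E:wait,S:empty,W:wait | queues: N=0 E=2 S=0 W=3
Step 4 [NS]: N:empty,E:wait,S:empty,W:wait | queues: N=0 E=2 S=0 W=3
Step 5 [EW]: N:wait,E:car2-GO,S:wait,W:car3-GO | queues: N=0 E=1 S=0 W=2
Step 6 [EW]: N:wait,E:car4-GO,S:wait,W:car6-GO | queues: N=0 E=0 S=0 W=1

N: empty
E: empty
S: empty
W: 7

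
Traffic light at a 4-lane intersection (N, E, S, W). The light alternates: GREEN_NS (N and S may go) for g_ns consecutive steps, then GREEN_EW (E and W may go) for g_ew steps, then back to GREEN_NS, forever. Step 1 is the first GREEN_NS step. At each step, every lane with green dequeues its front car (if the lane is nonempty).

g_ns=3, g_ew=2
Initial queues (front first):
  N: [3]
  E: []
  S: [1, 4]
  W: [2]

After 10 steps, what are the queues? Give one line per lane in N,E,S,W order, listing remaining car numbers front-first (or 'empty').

Step 1 [NS]: N:car3-GO,E:wait,S:car1-GO,W:wait | queues: N=0 E=0 S=1 W=1
Step 2 [NS]: N:empty,E:wait,S:car4-GO,W:wait | queues: N=0 E=0 S=0 W=1
Step 3 [NS]: N:empty,E:wait,S:empty,W:wait | queues: N=0 E=0 S=0 W=1
Step 4 [EW]: N:wait,E:empty,S:wait,W:car2-GO | queues: N=0 E=0 S=0 W=0

N: empty
E: empty
S: empty
W: empty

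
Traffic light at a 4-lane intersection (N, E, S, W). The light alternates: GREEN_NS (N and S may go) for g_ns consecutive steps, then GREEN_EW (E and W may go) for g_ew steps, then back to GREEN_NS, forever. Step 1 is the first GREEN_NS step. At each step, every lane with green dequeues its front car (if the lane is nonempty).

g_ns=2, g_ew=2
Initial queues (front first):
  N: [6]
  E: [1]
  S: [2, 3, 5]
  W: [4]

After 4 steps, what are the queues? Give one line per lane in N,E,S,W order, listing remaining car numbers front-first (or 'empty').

Step 1 [NS]: N:car6-GO,E:wait,S:car2-GO,W:wait | queues: N=0 E=1 S=2 W=1
Step 2 [NS]: N:empty,E:wait,S:car3-GO,W:wait | queues: N=0 E=1 S=1 W=1
Step 3 [EW]: N:wait,E:car1-GO,S:wait,W:car4-GO | queues: N=0 E=0 S=1 W=0
Step 4 [EW]: N:wait,E:empty,S:wait,W:empty | queues: N=0 E=0 S=1 W=0

N: empty
E: empty
S: 5
W: empty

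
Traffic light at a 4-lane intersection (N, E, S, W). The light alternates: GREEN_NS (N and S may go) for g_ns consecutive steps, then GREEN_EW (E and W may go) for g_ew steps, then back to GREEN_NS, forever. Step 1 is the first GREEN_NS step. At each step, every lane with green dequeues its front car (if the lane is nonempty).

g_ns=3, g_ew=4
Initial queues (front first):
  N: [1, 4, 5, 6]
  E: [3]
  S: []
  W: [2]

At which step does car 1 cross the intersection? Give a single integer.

Step 1 [NS]: N:car1-GO,E:wait,S:empty,W:wait | queues: N=3 E=1 S=0 W=1
Step 2 [NS]: N:car4-GO,E:wait,S:empty,W:wait | queues: N=2 E=1 S=0 W=1
Step 3 [NS]: N:car5-GO,E:wait,S:empty,W:wait | queues: N=1 E=1 S=0 W=1
Step 4 [EW]: N:wait,E:car3-GO,S:wait,W:car2-GO | queues: N=1 E=0 S=0 W=0
Step 5 [EW]: N:wait,E:empty,S:wait,W:empty | queues: N=1 E=0 S=0 W=0
Step 6 [EW]: N:wait,E:empty,S:wait,W:empty | queues: N=1 E=0 S=0 W=0
Step 7 [EW]: N:wait,E:empty,S:wait,W:empty | queues: N=1 E=0 S=0 W=0
Step 8 [NS]: N:car6-GO,E:wait,S:empty,W:wait | queues: N=0 E=0 S=0 W=0
Car 1 crosses at step 1

1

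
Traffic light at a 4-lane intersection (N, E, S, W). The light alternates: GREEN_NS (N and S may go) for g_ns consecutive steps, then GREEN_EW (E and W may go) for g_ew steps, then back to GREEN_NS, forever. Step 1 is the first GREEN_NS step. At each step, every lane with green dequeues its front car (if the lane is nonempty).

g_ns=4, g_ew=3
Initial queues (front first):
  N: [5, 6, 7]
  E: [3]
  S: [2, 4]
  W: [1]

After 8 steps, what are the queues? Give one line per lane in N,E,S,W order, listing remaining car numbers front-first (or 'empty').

Step 1 [NS]: N:car5-GO,E:wait,S:car2-GO,W:wait | queues: N=2 E=1 S=1 W=1
Step 2 [NS]: N:car6-GO,E:wait,S:car4-GO,W:wait | queues: N=1 E=1 S=0 W=1
Step 3 [NS]: N:car7-GO,E:wait,S:empty,W:wait | queues: N=0 E=1 S=0 W=1
Step 4 [NS]: N:empty,E:wait,S:empty,W:wait | queues: N=0 E=1 S=0 W=1
Step 5 [EW]: N:wait,E:car3-GO,S:wait,W:car1-GO | queues: N=0 E=0 S=0 W=0

N: empty
E: empty
S: empty
W: empty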